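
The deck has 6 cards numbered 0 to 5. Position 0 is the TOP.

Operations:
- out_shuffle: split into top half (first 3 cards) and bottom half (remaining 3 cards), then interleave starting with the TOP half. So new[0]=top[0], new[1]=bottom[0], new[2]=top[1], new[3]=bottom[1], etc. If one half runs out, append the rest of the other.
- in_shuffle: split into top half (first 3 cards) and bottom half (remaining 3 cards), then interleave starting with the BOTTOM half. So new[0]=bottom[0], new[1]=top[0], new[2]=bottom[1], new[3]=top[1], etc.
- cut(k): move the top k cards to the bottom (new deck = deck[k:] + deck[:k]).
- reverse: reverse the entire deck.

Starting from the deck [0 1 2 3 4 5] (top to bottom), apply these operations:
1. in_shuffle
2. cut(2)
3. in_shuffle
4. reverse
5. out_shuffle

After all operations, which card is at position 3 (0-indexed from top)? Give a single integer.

Answer: 4

Derivation:
After op 1 (in_shuffle): [3 0 4 1 5 2]
After op 2 (cut(2)): [4 1 5 2 3 0]
After op 3 (in_shuffle): [2 4 3 1 0 5]
After op 4 (reverse): [5 0 1 3 4 2]
After op 5 (out_shuffle): [5 3 0 4 1 2]
Position 3: card 4.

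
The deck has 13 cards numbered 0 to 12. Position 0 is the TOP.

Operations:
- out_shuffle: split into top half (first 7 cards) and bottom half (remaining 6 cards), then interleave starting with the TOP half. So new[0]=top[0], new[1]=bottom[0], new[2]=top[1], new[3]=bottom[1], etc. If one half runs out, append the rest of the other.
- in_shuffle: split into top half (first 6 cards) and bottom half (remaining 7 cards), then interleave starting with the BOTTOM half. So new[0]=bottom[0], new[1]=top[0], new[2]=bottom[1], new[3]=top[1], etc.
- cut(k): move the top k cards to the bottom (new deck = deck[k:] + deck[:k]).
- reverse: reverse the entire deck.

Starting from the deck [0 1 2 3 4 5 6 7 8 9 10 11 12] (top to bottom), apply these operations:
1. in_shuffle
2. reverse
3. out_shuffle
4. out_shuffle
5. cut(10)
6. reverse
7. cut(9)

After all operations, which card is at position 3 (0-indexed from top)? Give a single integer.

After op 1 (in_shuffle): [6 0 7 1 8 2 9 3 10 4 11 5 12]
After op 2 (reverse): [12 5 11 4 10 3 9 2 8 1 7 0 6]
After op 3 (out_shuffle): [12 2 5 8 11 1 4 7 10 0 3 6 9]
After op 4 (out_shuffle): [12 7 2 10 5 0 8 3 11 6 1 9 4]
After op 5 (cut(10)): [1 9 4 12 7 2 10 5 0 8 3 11 6]
After op 6 (reverse): [6 11 3 8 0 5 10 2 7 12 4 9 1]
After op 7 (cut(9)): [12 4 9 1 6 11 3 8 0 5 10 2 7]
Position 3: card 1.

Answer: 1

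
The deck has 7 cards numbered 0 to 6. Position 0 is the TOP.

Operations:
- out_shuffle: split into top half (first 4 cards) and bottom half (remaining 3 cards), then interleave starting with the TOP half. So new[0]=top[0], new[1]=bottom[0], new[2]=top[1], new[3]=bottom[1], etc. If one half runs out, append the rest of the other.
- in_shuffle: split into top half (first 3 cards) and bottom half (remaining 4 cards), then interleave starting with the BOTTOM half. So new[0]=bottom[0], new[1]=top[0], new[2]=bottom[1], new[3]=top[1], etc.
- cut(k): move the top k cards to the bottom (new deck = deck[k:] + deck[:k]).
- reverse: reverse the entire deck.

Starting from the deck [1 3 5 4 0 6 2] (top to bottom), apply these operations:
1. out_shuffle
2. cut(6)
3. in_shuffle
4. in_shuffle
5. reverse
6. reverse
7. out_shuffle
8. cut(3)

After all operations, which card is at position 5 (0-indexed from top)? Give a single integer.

After op 1 (out_shuffle): [1 0 3 6 5 2 4]
After op 2 (cut(6)): [4 1 0 3 6 5 2]
After op 3 (in_shuffle): [3 4 6 1 5 0 2]
After op 4 (in_shuffle): [1 3 5 4 0 6 2]
After op 5 (reverse): [2 6 0 4 5 3 1]
After op 6 (reverse): [1 3 5 4 0 6 2]
After op 7 (out_shuffle): [1 0 3 6 5 2 4]
After op 8 (cut(3)): [6 5 2 4 1 0 3]
Position 5: card 0.

Answer: 0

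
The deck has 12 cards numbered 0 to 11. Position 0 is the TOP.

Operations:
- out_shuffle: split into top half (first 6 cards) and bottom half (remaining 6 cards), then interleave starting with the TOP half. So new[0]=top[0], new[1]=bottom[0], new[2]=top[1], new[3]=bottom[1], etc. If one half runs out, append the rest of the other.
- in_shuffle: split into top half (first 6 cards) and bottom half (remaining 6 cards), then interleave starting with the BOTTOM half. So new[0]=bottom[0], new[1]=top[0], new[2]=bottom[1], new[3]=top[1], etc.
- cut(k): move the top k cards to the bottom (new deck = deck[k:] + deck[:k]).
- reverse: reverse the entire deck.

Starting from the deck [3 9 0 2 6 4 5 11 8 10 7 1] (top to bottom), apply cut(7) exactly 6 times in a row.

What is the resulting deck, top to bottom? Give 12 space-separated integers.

After op 1 (cut(7)): [11 8 10 7 1 3 9 0 2 6 4 5]
After op 2 (cut(7)): [0 2 6 4 5 11 8 10 7 1 3 9]
After op 3 (cut(7)): [10 7 1 3 9 0 2 6 4 5 11 8]
After op 4 (cut(7)): [6 4 5 11 8 10 7 1 3 9 0 2]
After op 5 (cut(7)): [1 3 9 0 2 6 4 5 11 8 10 7]
After op 6 (cut(7)): [5 11 8 10 7 1 3 9 0 2 6 4]

Answer: 5 11 8 10 7 1 3 9 0 2 6 4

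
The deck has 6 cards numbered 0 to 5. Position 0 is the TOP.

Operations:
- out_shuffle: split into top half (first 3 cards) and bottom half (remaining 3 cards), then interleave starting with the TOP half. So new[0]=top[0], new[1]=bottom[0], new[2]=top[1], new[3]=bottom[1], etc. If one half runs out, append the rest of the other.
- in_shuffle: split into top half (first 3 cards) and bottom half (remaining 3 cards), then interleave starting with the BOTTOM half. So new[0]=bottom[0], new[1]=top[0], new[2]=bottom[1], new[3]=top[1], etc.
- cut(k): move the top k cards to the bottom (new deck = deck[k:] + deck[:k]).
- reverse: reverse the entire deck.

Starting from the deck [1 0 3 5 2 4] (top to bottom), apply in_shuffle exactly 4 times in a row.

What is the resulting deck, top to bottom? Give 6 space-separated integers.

Answer: 5 1 2 0 4 3

Derivation:
After op 1 (in_shuffle): [5 1 2 0 4 3]
After op 2 (in_shuffle): [0 5 4 1 3 2]
After op 3 (in_shuffle): [1 0 3 5 2 4]
After op 4 (in_shuffle): [5 1 2 0 4 3]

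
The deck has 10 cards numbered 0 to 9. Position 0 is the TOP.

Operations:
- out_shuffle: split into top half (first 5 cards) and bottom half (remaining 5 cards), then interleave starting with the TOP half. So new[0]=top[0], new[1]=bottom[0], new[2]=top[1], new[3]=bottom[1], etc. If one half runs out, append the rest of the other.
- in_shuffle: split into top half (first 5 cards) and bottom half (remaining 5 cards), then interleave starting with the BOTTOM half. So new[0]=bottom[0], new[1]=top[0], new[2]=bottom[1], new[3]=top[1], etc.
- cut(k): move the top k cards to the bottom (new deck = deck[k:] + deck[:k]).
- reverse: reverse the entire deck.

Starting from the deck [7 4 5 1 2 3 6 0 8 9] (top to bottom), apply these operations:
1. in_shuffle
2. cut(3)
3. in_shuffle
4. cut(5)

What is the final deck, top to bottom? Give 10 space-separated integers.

After op 1 (in_shuffle): [3 7 6 4 0 5 8 1 9 2]
After op 2 (cut(3)): [4 0 5 8 1 9 2 3 7 6]
After op 3 (in_shuffle): [9 4 2 0 3 5 7 8 6 1]
After op 4 (cut(5)): [5 7 8 6 1 9 4 2 0 3]

Answer: 5 7 8 6 1 9 4 2 0 3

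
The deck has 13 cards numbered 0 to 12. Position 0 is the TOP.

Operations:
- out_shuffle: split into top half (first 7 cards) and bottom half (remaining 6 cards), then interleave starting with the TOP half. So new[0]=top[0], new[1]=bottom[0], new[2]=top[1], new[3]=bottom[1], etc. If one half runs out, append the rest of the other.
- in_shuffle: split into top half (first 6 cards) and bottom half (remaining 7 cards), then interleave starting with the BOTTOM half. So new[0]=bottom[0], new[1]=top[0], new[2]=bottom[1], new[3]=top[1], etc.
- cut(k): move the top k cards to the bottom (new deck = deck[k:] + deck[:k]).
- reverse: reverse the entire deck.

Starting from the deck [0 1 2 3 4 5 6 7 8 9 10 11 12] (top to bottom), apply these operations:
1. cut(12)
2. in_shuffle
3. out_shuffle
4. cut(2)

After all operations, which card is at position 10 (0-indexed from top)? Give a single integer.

After op 1 (cut(12)): [12 0 1 2 3 4 5 6 7 8 9 10 11]
After op 2 (in_shuffle): [5 12 6 0 7 1 8 2 9 3 10 4 11]
After op 3 (out_shuffle): [5 2 12 9 6 3 0 10 7 4 1 11 8]
After op 4 (cut(2)): [12 9 6 3 0 10 7 4 1 11 8 5 2]
Position 10: card 8.

Answer: 8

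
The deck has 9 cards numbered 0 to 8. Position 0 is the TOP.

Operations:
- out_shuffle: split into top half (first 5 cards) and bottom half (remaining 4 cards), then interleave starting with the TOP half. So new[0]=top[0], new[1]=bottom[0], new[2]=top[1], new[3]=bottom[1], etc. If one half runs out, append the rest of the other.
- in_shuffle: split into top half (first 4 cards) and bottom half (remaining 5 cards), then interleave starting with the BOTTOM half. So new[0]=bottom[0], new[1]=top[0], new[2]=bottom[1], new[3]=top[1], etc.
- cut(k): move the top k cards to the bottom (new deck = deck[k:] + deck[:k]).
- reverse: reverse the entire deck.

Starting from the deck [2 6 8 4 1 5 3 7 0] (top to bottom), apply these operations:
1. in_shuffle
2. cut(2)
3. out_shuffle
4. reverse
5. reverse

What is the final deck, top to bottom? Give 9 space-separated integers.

After op 1 (in_shuffle): [1 2 5 6 3 8 7 4 0]
After op 2 (cut(2)): [5 6 3 8 7 4 0 1 2]
After op 3 (out_shuffle): [5 4 6 0 3 1 8 2 7]
After op 4 (reverse): [7 2 8 1 3 0 6 4 5]
After op 5 (reverse): [5 4 6 0 3 1 8 2 7]

Answer: 5 4 6 0 3 1 8 2 7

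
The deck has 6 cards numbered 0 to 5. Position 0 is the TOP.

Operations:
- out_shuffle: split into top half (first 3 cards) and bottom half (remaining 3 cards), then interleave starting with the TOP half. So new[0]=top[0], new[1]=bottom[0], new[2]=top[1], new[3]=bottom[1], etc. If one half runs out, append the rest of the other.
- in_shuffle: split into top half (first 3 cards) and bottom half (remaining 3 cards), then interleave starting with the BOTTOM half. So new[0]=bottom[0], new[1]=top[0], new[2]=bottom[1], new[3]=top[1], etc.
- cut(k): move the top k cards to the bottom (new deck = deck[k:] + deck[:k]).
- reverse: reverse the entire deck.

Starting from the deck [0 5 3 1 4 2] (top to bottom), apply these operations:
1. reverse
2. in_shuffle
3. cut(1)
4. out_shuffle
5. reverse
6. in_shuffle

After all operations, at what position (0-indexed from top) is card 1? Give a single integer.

After op 1 (reverse): [2 4 1 3 5 0]
After op 2 (in_shuffle): [3 2 5 4 0 1]
After op 3 (cut(1)): [2 5 4 0 1 3]
After op 4 (out_shuffle): [2 0 5 1 4 3]
After op 5 (reverse): [3 4 1 5 0 2]
After op 6 (in_shuffle): [5 3 0 4 2 1]
Card 1 is at position 5.

Answer: 5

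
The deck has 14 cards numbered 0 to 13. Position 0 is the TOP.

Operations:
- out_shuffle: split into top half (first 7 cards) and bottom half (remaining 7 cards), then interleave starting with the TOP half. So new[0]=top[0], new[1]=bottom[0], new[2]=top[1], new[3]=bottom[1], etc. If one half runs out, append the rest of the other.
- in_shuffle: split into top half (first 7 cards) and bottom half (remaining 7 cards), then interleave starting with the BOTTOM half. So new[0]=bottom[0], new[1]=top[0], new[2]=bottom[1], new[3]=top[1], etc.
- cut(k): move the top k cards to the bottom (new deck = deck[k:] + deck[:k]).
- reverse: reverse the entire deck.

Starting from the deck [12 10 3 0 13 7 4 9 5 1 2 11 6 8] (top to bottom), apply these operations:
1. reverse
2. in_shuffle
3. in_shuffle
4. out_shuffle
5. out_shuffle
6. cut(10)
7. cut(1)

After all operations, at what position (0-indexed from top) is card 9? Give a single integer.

Answer: 12

Derivation:
After op 1 (reverse): [8 6 11 2 1 5 9 4 7 13 0 3 10 12]
After op 2 (in_shuffle): [4 8 7 6 13 11 0 2 3 1 10 5 12 9]
After op 3 (in_shuffle): [2 4 3 8 1 7 10 6 5 13 12 11 9 0]
After op 4 (out_shuffle): [2 6 4 5 3 13 8 12 1 11 7 9 10 0]
After op 5 (out_shuffle): [2 12 6 1 4 11 5 7 3 9 13 10 8 0]
After op 6 (cut(10)): [13 10 8 0 2 12 6 1 4 11 5 7 3 9]
After op 7 (cut(1)): [10 8 0 2 12 6 1 4 11 5 7 3 9 13]
Card 9 is at position 12.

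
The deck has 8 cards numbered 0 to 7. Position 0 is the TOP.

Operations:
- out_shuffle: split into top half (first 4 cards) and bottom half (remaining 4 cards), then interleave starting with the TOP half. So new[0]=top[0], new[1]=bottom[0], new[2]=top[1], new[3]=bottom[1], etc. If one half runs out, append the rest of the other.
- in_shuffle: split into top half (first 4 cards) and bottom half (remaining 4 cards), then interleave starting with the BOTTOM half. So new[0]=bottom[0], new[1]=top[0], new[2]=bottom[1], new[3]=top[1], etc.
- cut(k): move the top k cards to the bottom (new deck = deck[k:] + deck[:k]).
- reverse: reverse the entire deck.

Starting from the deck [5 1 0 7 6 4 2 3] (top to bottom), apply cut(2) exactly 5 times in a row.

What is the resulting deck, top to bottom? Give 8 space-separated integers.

After op 1 (cut(2)): [0 7 6 4 2 3 5 1]
After op 2 (cut(2)): [6 4 2 3 5 1 0 7]
After op 3 (cut(2)): [2 3 5 1 0 7 6 4]
After op 4 (cut(2)): [5 1 0 7 6 4 2 3]
After op 5 (cut(2)): [0 7 6 4 2 3 5 1]

Answer: 0 7 6 4 2 3 5 1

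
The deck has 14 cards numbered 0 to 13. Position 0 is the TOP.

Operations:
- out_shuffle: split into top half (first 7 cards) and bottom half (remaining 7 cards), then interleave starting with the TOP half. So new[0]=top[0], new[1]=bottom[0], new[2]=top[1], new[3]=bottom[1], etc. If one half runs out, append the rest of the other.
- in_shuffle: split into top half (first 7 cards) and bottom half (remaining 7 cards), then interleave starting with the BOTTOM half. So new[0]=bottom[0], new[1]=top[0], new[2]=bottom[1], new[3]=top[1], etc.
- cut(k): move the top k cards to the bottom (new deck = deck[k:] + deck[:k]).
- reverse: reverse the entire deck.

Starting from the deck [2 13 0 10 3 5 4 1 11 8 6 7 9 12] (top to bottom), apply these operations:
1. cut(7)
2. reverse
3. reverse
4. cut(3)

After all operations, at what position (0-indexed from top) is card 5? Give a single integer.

After op 1 (cut(7)): [1 11 8 6 7 9 12 2 13 0 10 3 5 4]
After op 2 (reverse): [4 5 3 10 0 13 2 12 9 7 6 8 11 1]
After op 3 (reverse): [1 11 8 6 7 9 12 2 13 0 10 3 5 4]
After op 4 (cut(3)): [6 7 9 12 2 13 0 10 3 5 4 1 11 8]
Card 5 is at position 9.

Answer: 9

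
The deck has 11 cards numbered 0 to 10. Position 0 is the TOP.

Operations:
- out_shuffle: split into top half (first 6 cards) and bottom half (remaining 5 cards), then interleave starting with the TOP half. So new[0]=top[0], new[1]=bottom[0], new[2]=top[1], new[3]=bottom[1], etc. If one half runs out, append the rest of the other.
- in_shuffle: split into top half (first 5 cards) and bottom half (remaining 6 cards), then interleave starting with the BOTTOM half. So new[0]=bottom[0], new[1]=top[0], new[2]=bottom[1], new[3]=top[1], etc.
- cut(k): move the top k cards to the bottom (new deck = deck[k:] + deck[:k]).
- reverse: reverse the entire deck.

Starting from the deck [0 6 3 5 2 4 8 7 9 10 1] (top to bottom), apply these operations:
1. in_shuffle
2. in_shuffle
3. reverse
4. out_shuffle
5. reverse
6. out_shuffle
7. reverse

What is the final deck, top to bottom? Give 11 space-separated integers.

Answer: 9 1 6 5 4 7 10 0 3 2 8

Derivation:
After op 1 (in_shuffle): [4 0 8 6 7 3 9 5 10 2 1]
After op 2 (in_shuffle): [3 4 9 0 5 8 10 6 2 7 1]
After op 3 (reverse): [1 7 2 6 10 8 5 0 9 4 3]
After op 4 (out_shuffle): [1 5 7 0 2 9 6 4 10 3 8]
After op 5 (reverse): [8 3 10 4 6 9 2 0 7 5 1]
After op 6 (out_shuffle): [8 2 3 0 10 7 4 5 6 1 9]
After op 7 (reverse): [9 1 6 5 4 7 10 0 3 2 8]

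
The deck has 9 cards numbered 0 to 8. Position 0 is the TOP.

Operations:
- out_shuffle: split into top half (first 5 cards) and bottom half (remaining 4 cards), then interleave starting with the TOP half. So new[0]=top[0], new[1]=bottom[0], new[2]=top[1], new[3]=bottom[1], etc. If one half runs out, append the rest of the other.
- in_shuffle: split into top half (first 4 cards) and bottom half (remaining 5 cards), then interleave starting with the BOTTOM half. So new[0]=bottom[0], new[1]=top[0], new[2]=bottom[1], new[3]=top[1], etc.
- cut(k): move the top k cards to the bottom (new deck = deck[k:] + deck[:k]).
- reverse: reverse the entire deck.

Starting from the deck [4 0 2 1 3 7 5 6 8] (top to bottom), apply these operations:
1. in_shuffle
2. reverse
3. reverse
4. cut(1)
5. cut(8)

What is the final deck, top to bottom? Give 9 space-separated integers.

Answer: 3 4 7 0 5 2 6 1 8

Derivation:
After op 1 (in_shuffle): [3 4 7 0 5 2 6 1 8]
After op 2 (reverse): [8 1 6 2 5 0 7 4 3]
After op 3 (reverse): [3 4 7 0 5 2 6 1 8]
After op 4 (cut(1)): [4 7 0 5 2 6 1 8 3]
After op 5 (cut(8)): [3 4 7 0 5 2 6 1 8]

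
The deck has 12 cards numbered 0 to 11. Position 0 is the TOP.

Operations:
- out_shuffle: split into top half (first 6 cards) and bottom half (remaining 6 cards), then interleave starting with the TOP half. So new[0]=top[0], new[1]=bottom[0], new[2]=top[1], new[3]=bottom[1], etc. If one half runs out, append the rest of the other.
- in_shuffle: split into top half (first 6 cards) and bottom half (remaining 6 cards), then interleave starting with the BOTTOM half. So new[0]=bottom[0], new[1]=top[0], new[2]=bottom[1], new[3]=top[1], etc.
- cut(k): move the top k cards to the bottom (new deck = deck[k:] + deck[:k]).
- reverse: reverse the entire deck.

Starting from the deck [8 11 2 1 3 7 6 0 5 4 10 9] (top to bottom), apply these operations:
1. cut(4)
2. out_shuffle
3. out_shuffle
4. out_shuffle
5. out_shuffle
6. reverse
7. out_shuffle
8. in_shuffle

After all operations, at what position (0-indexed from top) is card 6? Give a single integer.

After op 1 (cut(4)): [3 7 6 0 5 4 10 9 8 11 2 1]
After op 2 (out_shuffle): [3 10 7 9 6 8 0 11 5 2 4 1]
After op 3 (out_shuffle): [3 0 10 11 7 5 9 2 6 4 8 1]
After op 4 (out_shuffle): [3 9 0 2 10 6 11 4 7 8 5 1]
After op 5 (out_shuffle): [3 11 9 4 0 7 2 8 10 5 6 1]
After op 6 (reverse): [1 6 5 10 8 2 7 0 4 9 11 3]
After op 7 (out_shuffle): [1 7 6 0 5 4 10 9 8 11 2 3]
After op 8 (in_shuffle): [10 1 9 7 8 6 11 0 2 5 3 4]
Card 6 is at position 5.

Answer: 5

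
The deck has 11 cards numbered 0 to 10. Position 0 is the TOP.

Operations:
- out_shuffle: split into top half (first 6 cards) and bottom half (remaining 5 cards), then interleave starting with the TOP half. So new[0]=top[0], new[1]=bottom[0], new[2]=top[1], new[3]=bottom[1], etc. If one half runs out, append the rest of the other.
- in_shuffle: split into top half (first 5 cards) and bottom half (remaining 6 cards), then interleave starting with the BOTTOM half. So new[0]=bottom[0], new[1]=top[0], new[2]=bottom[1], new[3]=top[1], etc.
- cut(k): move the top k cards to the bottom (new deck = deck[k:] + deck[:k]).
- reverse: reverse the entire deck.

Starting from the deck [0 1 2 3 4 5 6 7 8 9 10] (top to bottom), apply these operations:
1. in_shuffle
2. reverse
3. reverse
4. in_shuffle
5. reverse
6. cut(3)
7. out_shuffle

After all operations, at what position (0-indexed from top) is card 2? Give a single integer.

After op 1 (in_shuffle): [5 0 6 1 7 2 8 3 9 4 10]
After op 2 (reverse): [10 4 9 3 8 2 7 1 6 0 5]
After op 3 (reverse): [5 0 6 1 7 2 8 3 9 4 10]
After op 4 (in_shuffle): [2 5 8 0 3 6 9 1 4 7 10]
After op 5 (reverse): [10 7 4 1 9 6 3 0 8 5 2]
After op 6 (cut(3)): [1 9 6 3 0 8 5 2 10 7 4]
After op 7 (out_shuffle): [1 5 9 2 6 10 3 7 0 4 8]
Card 2 is at position 3.

Answer: 3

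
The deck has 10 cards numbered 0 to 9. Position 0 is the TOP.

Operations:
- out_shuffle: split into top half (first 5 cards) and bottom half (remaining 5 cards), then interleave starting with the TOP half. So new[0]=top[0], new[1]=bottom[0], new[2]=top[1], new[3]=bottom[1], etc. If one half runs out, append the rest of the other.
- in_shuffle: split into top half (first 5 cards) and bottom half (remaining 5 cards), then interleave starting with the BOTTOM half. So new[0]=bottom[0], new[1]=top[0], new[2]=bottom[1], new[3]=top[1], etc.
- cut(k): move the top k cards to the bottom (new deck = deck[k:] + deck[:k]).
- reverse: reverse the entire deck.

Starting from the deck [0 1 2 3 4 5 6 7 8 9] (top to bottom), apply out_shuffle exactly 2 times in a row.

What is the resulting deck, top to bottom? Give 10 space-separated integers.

After op 1 (out_shuffle): [0 5 1 6 2 7 3 8 4 9]
After op 2 (out_shuffle): [0 7 5 3 1 8 6 4 2 9]

Answer: 0 7 5 3 1 8 6 4 2 9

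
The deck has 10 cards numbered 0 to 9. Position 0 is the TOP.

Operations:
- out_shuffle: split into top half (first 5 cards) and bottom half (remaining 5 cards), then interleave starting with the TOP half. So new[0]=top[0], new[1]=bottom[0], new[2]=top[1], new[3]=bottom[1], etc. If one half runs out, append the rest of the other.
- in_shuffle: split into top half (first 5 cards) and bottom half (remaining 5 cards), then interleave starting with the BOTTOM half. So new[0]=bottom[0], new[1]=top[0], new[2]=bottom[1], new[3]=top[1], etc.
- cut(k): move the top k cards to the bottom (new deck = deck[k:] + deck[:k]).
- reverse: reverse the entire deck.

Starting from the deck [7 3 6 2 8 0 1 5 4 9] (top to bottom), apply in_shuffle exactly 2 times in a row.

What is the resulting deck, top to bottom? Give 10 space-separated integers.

After op 1 (in_shuffle): [0 7 1 3 5 6 4 2 9 8]
After op 2 (in_shuffle): [6 0 4 7 2 1 9 3 8 5]

Answer: 6 0 4 7 2 1 9 3 8 5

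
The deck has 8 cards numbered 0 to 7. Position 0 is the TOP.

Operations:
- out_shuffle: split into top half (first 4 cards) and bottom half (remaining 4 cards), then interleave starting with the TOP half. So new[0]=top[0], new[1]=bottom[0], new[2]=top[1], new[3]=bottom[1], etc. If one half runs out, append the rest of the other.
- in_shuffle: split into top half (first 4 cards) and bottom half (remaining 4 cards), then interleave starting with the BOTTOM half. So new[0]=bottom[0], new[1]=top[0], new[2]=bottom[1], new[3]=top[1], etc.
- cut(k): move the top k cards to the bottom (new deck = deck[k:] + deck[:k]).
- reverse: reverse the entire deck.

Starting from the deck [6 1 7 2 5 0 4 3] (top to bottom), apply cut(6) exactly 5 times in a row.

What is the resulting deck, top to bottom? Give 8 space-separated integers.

Answer: 4 3 6 1 7 2 5 0

Derivation:
After op 1 (cut(6)): [4 3 6 1 7 2 5 0]
After op 2 (cut(6)): [5 0 4 3 6 1 7 2]
After op 3 (cut(6)): [7 2 5 0 4 3 6 1]
After op 4 (cut(6)): [6 1 7 2 5 0 4 3]
After op 5 (cut(6)): [4 3 6 1 7 2 5 0]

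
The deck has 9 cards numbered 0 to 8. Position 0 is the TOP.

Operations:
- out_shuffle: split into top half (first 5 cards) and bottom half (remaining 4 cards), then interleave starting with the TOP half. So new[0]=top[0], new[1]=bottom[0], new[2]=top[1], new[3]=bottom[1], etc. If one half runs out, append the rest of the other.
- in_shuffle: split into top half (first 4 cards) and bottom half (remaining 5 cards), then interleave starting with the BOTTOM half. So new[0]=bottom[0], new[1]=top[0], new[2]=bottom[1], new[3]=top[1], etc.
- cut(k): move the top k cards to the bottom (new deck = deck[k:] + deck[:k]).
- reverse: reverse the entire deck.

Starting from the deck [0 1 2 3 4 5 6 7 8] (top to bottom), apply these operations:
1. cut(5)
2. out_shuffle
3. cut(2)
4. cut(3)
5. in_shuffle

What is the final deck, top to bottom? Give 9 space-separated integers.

After op 1 (cut(5)): [5 6 7 8 0 1 2 3 4]
After op 2 (out_shuffle): [5 1 6 2 7 3 8 4 0]
After op 3 (cut(2)): [6 2 7 3 8 4 0 5 1]
After op 4 (cut(3)): [3 8 4 0 5 1 6 2 7]
After op 5 (in_shuffle): [5 3 1 8 6 4 2 0 7]

Answer: 5 3 1 8 6 4 2 0 7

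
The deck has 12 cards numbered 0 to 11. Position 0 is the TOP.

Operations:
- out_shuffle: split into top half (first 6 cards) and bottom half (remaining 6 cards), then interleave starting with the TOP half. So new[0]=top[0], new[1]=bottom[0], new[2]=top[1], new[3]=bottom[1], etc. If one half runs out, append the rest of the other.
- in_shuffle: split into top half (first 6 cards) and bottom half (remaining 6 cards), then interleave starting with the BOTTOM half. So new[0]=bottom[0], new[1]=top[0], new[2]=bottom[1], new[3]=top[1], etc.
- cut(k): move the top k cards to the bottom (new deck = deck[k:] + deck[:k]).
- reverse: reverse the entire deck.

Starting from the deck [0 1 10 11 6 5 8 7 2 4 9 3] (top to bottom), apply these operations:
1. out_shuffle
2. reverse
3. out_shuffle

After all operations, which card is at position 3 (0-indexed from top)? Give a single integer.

After op 1 (out_shuffle): [0 8 1 7 10 2 11 4 6 9 5 3]
After op 2 (reverse): [3 5 9 6 4 11 2 10 7 1 8 0]
After op 3 (out_shuffle): [3 2 5 10 9 7 6 1 4 8 11 0]
Position 3: card 10.

Answer: 10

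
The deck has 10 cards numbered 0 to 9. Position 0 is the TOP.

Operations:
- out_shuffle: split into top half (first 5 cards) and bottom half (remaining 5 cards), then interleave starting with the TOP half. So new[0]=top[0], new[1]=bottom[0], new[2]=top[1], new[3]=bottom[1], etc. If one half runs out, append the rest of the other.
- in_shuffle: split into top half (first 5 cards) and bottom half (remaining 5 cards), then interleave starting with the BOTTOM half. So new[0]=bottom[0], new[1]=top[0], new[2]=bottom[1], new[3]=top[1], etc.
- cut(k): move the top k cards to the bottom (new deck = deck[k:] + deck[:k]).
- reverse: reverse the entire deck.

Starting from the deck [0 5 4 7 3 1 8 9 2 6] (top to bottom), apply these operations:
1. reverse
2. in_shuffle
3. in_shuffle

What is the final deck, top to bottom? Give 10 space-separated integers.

Answer: 9 3 5 6 8 7 0 2 1 4

Derivation:
After op 1 (reverse): [6 2 9 8 1 3 7 4 5 0]
After op 2 (in_shuffle): [3 6 7 2 4 9 5 8 0 1]
After op 3 (in_shuffle): [9 3 5 6 8 7 0 2 1 4]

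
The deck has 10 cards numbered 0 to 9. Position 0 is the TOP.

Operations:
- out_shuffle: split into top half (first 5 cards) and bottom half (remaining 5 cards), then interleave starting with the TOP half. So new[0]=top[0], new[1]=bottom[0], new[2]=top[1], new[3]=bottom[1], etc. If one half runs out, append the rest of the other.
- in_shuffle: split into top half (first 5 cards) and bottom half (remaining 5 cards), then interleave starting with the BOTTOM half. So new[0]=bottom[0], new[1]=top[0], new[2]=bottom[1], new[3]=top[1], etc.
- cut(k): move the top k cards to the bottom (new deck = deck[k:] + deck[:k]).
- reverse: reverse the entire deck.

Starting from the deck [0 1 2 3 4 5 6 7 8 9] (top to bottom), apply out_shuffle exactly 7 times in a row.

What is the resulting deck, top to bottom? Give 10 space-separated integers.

After op 1 (out_shuffle): [0 5 1 6 2 7 3 8 4 9]
After op 2 (out_shuffle): [0 7 5 3 1 8 6 4 2 9]
After op 3 (out_shuffle): [0 8 7 6 5 4 3 2 1 9]
After op 4 (out_shuffle): [0 4 8 3 7 2 6 1 5 9]
After op 5 (out_shuffle): [0 2 4 6 8 1 3 5 7 9]
After op 6 (out_shuffle): [0 1 2 3 4 5 6 7 8 9]
After op 7 (out_shuffle): [0 5 1 6 2 7 3 8 4 9]

Answer: 0 5 1 6 2 7 3 8 4 9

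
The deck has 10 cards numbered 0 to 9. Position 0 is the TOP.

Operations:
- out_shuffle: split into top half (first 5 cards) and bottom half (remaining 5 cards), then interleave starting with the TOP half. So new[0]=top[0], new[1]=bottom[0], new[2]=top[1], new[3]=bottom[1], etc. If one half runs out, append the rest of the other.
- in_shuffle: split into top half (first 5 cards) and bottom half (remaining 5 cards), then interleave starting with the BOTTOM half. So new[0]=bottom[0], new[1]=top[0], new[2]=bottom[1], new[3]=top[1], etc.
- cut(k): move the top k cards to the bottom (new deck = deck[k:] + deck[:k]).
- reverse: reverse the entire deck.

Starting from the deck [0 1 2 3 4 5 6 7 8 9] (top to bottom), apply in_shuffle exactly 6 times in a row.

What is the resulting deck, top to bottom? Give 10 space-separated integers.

Answer: 4 9 3 8 2 7 1 6 0 5

Derivation:
After op 1 (in_shuffle): [5 0 6 1 7 2 8 3 9 4]
After op 2 (in_shuffle): [2 5 8 0 3 6 9 1 4 7]
After op 3 (in_shuffle): [6 2 9 5 1 8 4 0 7 3]
After op 4 (in_shuffle): [8 6 4 2 0 9 7 5 3 1]
After op 5 (in_shuffle): [9 8 7 6 5 4 3 2 1 0]
After op 6 (in_shuffle): [4 9 3 8 2 7 1 6 0 5]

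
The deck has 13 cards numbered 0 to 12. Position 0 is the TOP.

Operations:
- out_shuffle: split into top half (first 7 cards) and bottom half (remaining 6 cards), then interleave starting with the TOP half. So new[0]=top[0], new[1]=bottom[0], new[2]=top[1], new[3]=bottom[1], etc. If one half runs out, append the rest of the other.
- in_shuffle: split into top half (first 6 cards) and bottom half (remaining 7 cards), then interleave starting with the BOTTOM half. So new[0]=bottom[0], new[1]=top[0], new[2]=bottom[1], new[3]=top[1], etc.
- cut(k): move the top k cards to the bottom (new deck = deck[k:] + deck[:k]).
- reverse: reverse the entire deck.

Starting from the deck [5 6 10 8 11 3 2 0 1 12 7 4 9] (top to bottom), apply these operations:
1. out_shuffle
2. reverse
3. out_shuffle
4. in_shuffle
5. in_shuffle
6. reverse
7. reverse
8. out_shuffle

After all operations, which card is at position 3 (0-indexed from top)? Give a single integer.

Answer: 5

Derivation:
After op 1 (out_shuffle): [5 0 6 1 10 12 8 7 11 4 3 9 2]
After op 2 (reverse): [2 9 3 4 11 7 8 12 10 1 6 0 5]
After op 3 (out_shuffle): [2 12 9 10 3 1 4 6 11 0 7 5 8]
After op 4 (in_shuffle): [4 2 6 12 11 9 0 10 7 3 5 1 8]
After op 5 (in_shuffle): [0 4 10 2 7 6 3 12 5 11 1 9 8]
After op 6 (reverse): [8 9 1 11 5 12 3 6 7 2 10 4 0]
After op 7 (reverse): [0 4 10 2 7 6 3 12 5 11 1 9 8]
After op 8 (out_shuffle): [0 12 4 5 10 11 2 1 7 9 6 8 3]
Position 3: card 5.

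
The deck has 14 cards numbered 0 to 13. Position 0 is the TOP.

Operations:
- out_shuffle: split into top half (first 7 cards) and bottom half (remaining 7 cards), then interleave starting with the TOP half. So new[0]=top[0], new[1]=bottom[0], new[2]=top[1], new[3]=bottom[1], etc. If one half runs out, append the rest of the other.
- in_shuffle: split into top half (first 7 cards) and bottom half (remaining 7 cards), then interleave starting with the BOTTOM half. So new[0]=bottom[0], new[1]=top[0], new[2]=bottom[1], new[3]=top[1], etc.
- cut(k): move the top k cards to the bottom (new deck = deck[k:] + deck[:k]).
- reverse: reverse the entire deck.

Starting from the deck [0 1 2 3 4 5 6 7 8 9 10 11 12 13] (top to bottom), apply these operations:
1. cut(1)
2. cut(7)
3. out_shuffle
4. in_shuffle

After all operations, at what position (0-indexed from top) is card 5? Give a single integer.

Answer: 4

Derivation:
After op 1 (cut(1)): [1 2 3 4 5 6 7 8 9 10 11 12 13 0]
After op 2 (cut(7)): [8 9 10 11 12 13 0 1 2 3 4 5 6 7]
After op 3 (out_shuffle): [8 1 9 2 10 3 11 4 12 5 13 6 0 7]
After op 4 (in_shuffle): [4 8 12 1 5 9 13 2 6 10 0 3 7 11]
Card 5 is at position 4.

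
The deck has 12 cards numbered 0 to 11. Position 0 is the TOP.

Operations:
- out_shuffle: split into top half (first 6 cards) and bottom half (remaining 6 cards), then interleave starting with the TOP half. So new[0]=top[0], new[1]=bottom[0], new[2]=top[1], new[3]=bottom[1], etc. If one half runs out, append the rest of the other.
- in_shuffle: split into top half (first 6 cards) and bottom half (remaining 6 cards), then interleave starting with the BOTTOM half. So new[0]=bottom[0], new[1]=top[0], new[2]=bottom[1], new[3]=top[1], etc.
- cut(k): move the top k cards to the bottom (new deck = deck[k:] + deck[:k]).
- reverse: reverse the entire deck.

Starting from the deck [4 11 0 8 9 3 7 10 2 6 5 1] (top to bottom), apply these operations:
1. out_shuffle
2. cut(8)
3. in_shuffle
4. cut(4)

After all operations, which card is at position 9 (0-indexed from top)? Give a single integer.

Answer: 9

Derivation:
After op 1 (out_shuffle): [4 7 11 10 0 2 8 6 9 5 3 1]
After op 2 (cut(8)): [9 5 3 1 4 7 11 10 0 2 8 6]
After op 3 (in_shuffle): [11 9 10 5 0 3 2 1 8 4 6 7]
After op 4 (cut(4)): [0 3 2 1 8 4 6 7 11 9 10 5]
Position 9: card 9.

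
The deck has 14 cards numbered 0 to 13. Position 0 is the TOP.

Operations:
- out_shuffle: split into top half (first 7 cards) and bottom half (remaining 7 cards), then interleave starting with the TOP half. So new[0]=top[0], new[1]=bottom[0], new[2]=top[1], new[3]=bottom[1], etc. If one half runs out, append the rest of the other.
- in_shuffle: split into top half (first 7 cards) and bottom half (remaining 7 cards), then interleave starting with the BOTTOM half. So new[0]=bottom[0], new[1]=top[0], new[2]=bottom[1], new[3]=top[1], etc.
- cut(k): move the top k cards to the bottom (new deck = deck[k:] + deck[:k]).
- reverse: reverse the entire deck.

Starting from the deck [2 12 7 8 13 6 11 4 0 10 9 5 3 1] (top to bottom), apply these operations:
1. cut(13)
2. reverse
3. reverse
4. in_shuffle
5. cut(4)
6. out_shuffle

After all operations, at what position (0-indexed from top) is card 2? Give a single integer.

After op 1 (cut(13)): [1 2 12 7 8 13 6 11 4 0 10 9 5 3]
After op 2 (reverse): [3 5 9 10 0 4 11 6 13 8 7 12 2 1]
After op 3 (reverse): [1 2 12 7 8 13 6 11 4 0 10 9 5 3]
After op 4 (in_shuffle): [11 1 4 2 0 12 10 7 9 8 5 13 3 6]
After op 5 (cut(4)): [0 12 10 7 9 8 5 13 3 6 11 1 4 2]
After op 6 (out_shuffle): [0 13 12 3 10 6 7 11 9 1 8 4 5 2]
Card 2 is at position 13.

Answer: 13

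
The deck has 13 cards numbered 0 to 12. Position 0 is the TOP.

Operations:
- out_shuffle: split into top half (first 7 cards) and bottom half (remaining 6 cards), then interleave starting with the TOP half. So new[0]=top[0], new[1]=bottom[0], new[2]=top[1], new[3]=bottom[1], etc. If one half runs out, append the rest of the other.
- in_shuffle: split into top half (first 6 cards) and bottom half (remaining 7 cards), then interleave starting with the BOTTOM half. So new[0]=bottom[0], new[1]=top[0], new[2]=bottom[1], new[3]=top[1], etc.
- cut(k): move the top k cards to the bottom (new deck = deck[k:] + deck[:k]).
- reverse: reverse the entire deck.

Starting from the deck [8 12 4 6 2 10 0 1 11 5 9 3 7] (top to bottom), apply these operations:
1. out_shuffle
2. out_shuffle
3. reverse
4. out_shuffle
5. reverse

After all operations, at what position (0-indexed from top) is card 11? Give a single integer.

After op 1 (out_shuffle): [8 1 12 11 4 5 6 9 2 3 10 7 0]
After op 2 (out_shuffle): [8 9 1 2 12 3 11 10 4 7 5 0 6]
After op 3 (reverse): [6 0 5 7 4 10 11 3 12 2 1 9 8]
After op 4 (out_shuffle): [6 3 0 12 5 2 7 1 4 9 10 8 11]
After op 5 (reverse): [11 8 10 9 4 1 7 2 5 12 0 3 6]
Card 11 is at position 0.

Answer: 0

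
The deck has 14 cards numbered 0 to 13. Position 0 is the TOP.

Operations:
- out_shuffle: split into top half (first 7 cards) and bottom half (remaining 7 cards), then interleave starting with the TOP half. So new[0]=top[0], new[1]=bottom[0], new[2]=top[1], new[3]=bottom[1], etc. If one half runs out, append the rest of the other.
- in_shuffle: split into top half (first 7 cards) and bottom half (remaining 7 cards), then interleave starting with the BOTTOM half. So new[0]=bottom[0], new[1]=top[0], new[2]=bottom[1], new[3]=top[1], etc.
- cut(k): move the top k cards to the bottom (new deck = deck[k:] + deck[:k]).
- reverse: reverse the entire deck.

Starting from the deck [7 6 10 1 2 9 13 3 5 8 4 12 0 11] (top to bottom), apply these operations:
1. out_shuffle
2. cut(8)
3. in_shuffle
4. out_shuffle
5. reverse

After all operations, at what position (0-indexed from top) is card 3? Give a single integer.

After op 1 (out_shuffle): [7 3 6 5 10 8 1 4 2 12 9 0 13 11]
After op 2 (cut(8)): [2 12 9 0 13 11 7 3 6 5 10 8 1 4]
After op 3 (in_shuffle): [3 2 6 12 5 9 10 0 8 13 1 11 4 7]
After op 4 (out_shuffle): [3 0 2 8 6 13 12 1 5 11 9 4 10 7]
After op 5 (reverse): [7 10 4 9 11 5 1 12 13 6 8 2 0 3]
Card 3 is at position 13.

Answer: 13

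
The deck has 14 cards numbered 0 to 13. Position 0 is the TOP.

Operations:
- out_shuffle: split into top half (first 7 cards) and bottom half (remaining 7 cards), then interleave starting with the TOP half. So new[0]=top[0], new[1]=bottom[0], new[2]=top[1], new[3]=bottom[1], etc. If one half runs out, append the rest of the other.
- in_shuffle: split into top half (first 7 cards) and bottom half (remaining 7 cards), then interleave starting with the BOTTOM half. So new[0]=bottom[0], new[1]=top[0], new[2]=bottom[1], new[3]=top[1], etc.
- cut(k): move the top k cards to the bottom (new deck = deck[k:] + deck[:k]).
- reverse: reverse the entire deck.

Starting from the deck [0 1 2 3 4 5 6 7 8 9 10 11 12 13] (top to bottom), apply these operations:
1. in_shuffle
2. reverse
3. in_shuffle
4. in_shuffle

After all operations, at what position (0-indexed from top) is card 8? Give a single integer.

After op 1 (in_shuffle): [7 0 8 1 9 2 10 3 11 4 12 5 13 6]
After op 2 (reverse): [6 13 5 12 4 11 3 10 2 9 1 8 0 7]
After op 3 (in_shuffle): [10 6 2 13 9 5 1 12 8 4 0 11 7 3]
After op 4 (in_shuffle): [12 10 8 6 4 2 0 13 11 9 7 5 3 1]
Card 8 is at position 2.

Answer: 2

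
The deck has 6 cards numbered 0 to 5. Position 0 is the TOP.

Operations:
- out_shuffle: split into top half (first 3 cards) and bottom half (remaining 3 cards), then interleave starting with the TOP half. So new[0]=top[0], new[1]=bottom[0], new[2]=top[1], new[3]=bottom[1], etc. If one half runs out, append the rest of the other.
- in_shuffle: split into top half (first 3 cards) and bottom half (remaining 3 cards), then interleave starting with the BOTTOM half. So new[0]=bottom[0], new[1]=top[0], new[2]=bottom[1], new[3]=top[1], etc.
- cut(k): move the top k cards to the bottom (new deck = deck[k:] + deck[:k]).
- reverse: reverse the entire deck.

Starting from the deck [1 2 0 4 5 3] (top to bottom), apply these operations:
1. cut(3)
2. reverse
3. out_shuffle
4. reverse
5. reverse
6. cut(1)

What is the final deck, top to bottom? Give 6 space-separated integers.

Answer: 3 2 5 1 4 0

Derivation:
After op 1 (cut(3)): [4 5 3 1 2 0]
After op 2 (reverse): [0 2 1 3 5 4]
After op 3 (out_shuffle): [0 3 2 5 1 4]
After op 4 (reverse): [4 1 5 2 3 0]
After op 5 (reverse): [0 3 2 5 1 4]
After op 6 (cut(1)): [3 2 5 1 4 0]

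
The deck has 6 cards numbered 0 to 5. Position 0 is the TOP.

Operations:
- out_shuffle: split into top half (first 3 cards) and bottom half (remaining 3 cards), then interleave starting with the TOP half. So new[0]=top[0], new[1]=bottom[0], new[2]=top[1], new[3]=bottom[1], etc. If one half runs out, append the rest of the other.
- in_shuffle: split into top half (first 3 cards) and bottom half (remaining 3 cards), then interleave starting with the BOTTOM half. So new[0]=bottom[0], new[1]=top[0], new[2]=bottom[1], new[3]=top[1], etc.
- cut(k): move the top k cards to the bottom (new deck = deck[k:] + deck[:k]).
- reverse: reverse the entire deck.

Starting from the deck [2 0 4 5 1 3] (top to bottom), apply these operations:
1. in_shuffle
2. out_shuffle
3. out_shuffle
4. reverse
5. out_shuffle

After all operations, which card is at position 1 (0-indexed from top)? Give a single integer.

After op 1 (in_shuffle): [5 2 1 0 3 4]
After op 2 (out_shuffle): [5 0 2 3 1 4]
After op 3 (out_shuffle): [5 3 0 1 2 4]
After op 4 (reverse): [4 2 1 0 3 5]
After op 5 (out_shuffle): [4 0 2 3 1 5]
Position 1: card 0.

Answer: 0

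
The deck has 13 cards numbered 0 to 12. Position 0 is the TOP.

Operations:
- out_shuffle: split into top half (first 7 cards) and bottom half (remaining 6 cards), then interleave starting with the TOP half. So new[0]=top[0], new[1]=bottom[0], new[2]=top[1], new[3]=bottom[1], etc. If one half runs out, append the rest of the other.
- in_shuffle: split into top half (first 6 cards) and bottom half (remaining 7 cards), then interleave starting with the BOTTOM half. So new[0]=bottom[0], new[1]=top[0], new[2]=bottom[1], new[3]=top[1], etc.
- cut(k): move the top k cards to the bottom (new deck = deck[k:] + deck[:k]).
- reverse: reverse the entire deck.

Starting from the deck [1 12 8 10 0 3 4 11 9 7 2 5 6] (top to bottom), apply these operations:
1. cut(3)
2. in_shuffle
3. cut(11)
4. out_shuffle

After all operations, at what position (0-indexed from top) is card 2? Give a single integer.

Answer: 8

Derivation:
After op 1 (cut(3)): [10 0 3 4 11 9 7 2 5 6 1 12 8]
After op 2 (in_shuffle): [7 10 2 0 5 3 6 4 1 11 12 9 8]
After op 3 (cut(11)): [9 8 7 10 2 0 5 3 6 4 1 11 12]
After op 4 (out_shuffle): [9 3 8 6 7 4 10 1 2 11 0 12 5]
Card 2 is at position 8.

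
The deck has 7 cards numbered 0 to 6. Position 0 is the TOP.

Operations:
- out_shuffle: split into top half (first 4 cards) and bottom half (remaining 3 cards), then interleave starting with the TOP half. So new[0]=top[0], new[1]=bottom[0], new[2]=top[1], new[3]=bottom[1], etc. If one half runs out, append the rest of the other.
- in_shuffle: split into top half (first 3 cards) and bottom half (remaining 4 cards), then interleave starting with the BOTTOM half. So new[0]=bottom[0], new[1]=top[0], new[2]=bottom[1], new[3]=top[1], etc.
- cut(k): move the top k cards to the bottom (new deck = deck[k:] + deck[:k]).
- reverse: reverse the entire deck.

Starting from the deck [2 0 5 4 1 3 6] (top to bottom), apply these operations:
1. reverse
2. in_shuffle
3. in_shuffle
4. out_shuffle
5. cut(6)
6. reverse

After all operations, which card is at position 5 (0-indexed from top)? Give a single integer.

After op 1 (reverse): [6 3 1 4 5 0 2]
After op 2 (in_shuffle): [4 6 5 3 0 1 2]
After op 3 (in_shuffle): [3 4 0 6 1 5 2]
After op 4 (out_shuffle): [3 1 4 5 0 2 6]
After op 5 (cut(6)): [6 3 1 4 5 0 2]
After op 6 (reverse): [2 0 5 4 1 3 6]
Position 5: card 3.

Answer: 3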